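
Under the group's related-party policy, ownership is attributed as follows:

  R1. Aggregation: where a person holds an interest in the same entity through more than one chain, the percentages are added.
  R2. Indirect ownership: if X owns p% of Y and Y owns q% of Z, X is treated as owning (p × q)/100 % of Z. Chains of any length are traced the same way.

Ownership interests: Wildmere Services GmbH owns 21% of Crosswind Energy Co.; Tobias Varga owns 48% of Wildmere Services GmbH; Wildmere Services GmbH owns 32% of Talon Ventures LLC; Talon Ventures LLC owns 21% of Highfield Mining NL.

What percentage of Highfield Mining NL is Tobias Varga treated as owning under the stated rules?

Chain via Wildmere Services GmbH → Talon Ventures LLC (R2): 48% × 32% × 21% = 3.2256% of Highfield Mining NL.

3.2256%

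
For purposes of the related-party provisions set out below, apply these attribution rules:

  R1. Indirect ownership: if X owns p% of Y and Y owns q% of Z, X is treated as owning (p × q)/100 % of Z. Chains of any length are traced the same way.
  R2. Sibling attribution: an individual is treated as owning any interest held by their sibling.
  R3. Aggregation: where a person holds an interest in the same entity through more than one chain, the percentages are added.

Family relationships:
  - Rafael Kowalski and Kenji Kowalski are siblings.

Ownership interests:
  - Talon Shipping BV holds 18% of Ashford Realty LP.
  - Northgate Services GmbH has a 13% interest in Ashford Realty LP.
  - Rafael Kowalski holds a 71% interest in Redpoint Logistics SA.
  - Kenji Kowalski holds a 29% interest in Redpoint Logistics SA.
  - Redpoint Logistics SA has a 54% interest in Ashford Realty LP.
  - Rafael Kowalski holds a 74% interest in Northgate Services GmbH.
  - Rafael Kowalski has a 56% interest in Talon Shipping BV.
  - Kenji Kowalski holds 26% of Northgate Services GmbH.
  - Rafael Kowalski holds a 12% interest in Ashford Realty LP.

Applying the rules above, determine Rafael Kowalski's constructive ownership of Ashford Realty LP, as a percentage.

By sibling attribution (R2), Rafael Kowalski is treated as also owning Kenji Kowalski's interest in Redpoint Logistics SA, giving 71% + 29% = 100%.
By sibling attribution (R2), Rafael Kowalski is treated as also owning Kenji Kowalski's interest in Northgate Services GmbH, giving 74% + 26% = 100%.
Chain via Redpoint Logistics SA (R1): 100% × 54% = 54% of Ashford Realty LP.
Chain via Northgate Services GmbH (R1): 100% × 13% = 13% of Ashford Realty LP.
Chain via Talon Shipping BV (R1): 56% × 18% = 10.08% of Ashford Realty LP.
Direct interest in Ashford Realty LP: 12%.
Aggregating (R3): 54% + 13% + 10.08% + 12% = 89.08%.

89.08%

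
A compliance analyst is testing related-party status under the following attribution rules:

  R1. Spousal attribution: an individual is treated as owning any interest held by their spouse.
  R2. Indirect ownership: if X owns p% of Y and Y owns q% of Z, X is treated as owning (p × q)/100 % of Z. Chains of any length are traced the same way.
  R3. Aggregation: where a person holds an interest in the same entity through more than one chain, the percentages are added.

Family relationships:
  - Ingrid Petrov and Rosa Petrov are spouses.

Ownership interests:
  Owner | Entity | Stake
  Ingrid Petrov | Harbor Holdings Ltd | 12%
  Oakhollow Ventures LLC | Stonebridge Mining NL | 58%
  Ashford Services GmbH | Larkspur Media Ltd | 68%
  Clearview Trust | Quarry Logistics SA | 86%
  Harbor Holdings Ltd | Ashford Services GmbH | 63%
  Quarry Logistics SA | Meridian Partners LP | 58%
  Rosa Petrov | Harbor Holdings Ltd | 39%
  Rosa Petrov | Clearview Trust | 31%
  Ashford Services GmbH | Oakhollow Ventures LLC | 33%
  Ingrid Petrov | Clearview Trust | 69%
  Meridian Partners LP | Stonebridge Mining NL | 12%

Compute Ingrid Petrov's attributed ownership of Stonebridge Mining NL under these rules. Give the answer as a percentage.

12.135282%

By spousal attribution (R1), Ingrid Petrov is treated as also owning Rosa Petrov's interest in Clearview Trust, giving 69% + 31% = 100%.
By spousal attribution (R1), Ingrid Petrov is treated as also owning Rosa Petrov's interest in Harbor Holdings Ltd, giving 12% + 39% = 51%.
Chain via Clearview Trust → Quarry Logistics SA → Meridian Partners LP (R2): 100% × 86% × 58% × 12% = 5.9856% of Stonebridge Mining NL.
Chain via Harbor Holdings Ltd → Ashford Services GmbH → Oakhollow Ventures LLC (R2): 51% × 63% × 33% × 58% = 6.149682% of Stonebridge Mining NL.
Aggregating (R3): 5.9856% + 6.149682% = 12.135282%.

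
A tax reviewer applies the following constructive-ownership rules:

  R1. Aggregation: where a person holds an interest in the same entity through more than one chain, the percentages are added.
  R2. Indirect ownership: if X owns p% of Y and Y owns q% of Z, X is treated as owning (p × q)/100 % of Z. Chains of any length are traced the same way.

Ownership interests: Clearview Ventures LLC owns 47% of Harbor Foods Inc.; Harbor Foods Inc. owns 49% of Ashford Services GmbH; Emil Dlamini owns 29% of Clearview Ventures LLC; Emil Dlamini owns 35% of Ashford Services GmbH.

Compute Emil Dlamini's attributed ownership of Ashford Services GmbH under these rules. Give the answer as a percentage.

Chain via Clearview Ventures LLC → Harbor Foods Inc. (R2): 29% × 47% × 49% = 6.6787% of Ashford Services GmbH.
Direct interest in Ashford Services GmbH: 35%.
Aggregating (R1): 6.6787% + 35% = 41.6787%.

41.6787%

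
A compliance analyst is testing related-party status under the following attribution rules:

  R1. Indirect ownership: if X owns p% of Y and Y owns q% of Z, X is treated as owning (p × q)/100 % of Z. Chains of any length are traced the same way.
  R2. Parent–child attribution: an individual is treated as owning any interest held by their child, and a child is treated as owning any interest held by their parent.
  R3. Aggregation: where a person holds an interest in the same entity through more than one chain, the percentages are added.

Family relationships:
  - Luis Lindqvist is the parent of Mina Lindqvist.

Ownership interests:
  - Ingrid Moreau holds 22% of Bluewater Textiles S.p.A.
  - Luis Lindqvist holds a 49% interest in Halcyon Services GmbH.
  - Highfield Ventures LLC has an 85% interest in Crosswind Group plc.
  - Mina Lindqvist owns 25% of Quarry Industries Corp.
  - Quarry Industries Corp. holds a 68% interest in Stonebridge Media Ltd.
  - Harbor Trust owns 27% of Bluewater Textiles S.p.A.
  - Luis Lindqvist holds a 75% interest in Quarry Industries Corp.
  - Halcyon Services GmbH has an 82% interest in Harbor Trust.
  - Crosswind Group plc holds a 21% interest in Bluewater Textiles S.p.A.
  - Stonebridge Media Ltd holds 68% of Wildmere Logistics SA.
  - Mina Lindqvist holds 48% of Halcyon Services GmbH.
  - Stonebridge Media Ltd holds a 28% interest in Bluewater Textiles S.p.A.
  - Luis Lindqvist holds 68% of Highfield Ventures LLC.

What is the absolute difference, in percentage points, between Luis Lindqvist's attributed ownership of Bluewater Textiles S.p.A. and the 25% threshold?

By parent–child attribution (R2), Luis Lindqvist is treated as also owning Mina Lindqvist's interest in Quarry Industries Corp, giving 75% + 25% = 100%.
By parent–child attribution (R2), Luis Lindqvist is treated as also owning Mina Lindqvist's interest in Halcyon Services GmbH, giving 49% + 48% = 97%.
Chain via Highfield Ventures LLC → Crosswind Group plc (R1): 68% × 85% × 21% = 12.138% of Bluewater Textiles S.p.A.
Chain via Quarry Industries Corp. → Stonebridge Media Ltd (R1): 100% × 68% × 28% = 19.04% of Bluewater Textiles S.p.A.
Chain via Halcyon Services GmbH → Harbor Trust (R1): 97% × 82% × 27% = 21.4758% of Bluewater Textiles S.p.A.
Aggregating (R3): 12.138% + 19.04% + 21.4758% = 52.6538%.
52.6538% exceeds the 25% threshold by 27.6538 percentage points.

27.6538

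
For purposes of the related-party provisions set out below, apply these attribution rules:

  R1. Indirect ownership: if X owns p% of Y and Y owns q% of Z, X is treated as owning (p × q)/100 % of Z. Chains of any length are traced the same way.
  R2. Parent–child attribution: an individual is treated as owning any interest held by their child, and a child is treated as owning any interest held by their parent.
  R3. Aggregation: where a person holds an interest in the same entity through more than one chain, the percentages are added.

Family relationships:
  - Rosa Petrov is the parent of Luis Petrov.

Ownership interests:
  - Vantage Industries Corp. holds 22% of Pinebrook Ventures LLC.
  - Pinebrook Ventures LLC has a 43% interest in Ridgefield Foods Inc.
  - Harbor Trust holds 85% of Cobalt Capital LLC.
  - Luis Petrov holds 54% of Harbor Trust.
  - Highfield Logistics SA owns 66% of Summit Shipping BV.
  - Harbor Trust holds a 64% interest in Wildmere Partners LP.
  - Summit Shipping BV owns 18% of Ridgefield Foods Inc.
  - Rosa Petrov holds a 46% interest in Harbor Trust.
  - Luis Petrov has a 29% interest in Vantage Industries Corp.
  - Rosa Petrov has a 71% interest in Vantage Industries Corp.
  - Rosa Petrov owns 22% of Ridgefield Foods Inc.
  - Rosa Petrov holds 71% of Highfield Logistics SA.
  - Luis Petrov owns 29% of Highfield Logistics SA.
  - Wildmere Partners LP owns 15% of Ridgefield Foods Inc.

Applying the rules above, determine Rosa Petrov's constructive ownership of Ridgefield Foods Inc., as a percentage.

By parent–child attribution (R2), Rosa Petrov is treated as also owning Luis Petrov's interest in Highfield Logistics SA, giving 71% + 29% = 100%.
By parent–child attribution (R2), Rosa Petrov is treated as also owning Luis Petrov's interest in Harbor Trust, giving 46% + 54% = 100%.
By parent–child attribution (R2), Rosa Petrov is treated as also owning Luis Petrov's interest in Vantage Industries Corp, giving 71% + 29% = 100%.
Chain via Highfield Logistics SA → Summit Shipping BV (R1): 100% × 66% × 18% = 11.88% of Ridgefield Foods Inc.
Chain via Harbor Trust → Wildmere Partners LP (R1): 100% × 64% × 15% = 9.6% of Ridgefield Foods Inc.
Chain via Vantage Industries Corp. → Pinebrook Ventures LLC (R1): 100% × 22% × 43% = 9.46% of Ridgefield Foods Inc.
Direct interest in Ridgefield Foods Inc: 22%.
Aggregating (R3): 11.88% + 9.6% + 9.46% + 22% = 52.94%.

52.94%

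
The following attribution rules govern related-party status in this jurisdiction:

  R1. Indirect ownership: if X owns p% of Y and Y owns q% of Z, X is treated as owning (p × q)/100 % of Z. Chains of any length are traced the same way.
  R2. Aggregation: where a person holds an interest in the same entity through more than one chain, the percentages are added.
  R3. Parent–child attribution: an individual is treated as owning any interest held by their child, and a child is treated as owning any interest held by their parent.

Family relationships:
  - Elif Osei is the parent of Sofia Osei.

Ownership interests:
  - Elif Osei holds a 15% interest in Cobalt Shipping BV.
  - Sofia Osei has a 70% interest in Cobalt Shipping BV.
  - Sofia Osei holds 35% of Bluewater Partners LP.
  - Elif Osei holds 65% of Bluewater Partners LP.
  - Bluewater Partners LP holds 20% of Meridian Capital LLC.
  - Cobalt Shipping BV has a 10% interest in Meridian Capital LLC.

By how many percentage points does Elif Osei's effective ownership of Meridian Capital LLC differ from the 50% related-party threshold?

By parent–child attribution (R3), Elif Osei is treated as also owning Sofia Osei's interest in Bluewater Partners LP, giving 65% + 35% = 100%.
By parent–child attribution (R3), Elif Osei is treated as also owning Sofia Osei's interest in Cobalt Shipping BV, giving 15% + 70% = 85%.
Chain via Bluewater Partners LP (R1): 100% × 20% = 20% of Meridian Capital LLC.
Chain via Cobalt Shipping BV (R1): 85% × 10% = 8.5% of Meridian Capital LLC.
Aggregating (R2): 20% + 8.5% = 28.5%.
28.5% falls short of the 50% threshold by 21.5 percentage points.

21.5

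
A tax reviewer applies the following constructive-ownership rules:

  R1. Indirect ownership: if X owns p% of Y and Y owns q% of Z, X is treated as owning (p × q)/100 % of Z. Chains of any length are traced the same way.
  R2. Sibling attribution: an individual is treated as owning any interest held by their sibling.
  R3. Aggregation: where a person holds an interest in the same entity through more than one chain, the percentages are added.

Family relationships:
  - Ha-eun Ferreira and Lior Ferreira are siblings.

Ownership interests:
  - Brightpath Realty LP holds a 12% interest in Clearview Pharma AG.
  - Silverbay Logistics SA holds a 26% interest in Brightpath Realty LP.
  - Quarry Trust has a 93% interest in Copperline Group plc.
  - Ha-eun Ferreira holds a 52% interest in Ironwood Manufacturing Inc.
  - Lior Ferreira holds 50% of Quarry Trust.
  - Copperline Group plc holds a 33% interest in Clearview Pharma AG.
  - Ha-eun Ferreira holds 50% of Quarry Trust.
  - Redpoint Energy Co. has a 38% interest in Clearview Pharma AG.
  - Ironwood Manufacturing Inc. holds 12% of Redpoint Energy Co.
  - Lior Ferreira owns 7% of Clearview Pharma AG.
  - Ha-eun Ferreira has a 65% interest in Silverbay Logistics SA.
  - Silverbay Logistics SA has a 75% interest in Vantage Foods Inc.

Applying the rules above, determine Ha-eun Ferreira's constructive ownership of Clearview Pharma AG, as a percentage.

42.0892%

By sibling attribution (R2), Ha-eun Ferreira is treated as also owning Lior Ferreira's interest in Quarry Trust, giving 50% + 50% = 100%.
By sibling attribution (R2), Ha-eun Ferreira is treated as owning Lior Ferreira's 7% interest in Clearview Pharma AG.
Chain via Quarry Trust → Copperline Group plc (R1): 100% × 93% × 33% = 30.69% of Clearview Pharma AG.
Chain via Ironwood Manufacturing Inc. → Redpoint Energy Co. (R1): 52% × 12% × 38% = 2.3712% of Clearview Pharma AG.
Chain via Silverbay Logistics SA → Brightpath Realty LP (R1): 65% × 26% × 12% = 2.028% of Clearview Pharma AG.
Direct interest in Clearview Pharma AG: 7%.
Aggregating (R3): 30.69% + 2.3712% + 2.028% + 7% = 42.0892%.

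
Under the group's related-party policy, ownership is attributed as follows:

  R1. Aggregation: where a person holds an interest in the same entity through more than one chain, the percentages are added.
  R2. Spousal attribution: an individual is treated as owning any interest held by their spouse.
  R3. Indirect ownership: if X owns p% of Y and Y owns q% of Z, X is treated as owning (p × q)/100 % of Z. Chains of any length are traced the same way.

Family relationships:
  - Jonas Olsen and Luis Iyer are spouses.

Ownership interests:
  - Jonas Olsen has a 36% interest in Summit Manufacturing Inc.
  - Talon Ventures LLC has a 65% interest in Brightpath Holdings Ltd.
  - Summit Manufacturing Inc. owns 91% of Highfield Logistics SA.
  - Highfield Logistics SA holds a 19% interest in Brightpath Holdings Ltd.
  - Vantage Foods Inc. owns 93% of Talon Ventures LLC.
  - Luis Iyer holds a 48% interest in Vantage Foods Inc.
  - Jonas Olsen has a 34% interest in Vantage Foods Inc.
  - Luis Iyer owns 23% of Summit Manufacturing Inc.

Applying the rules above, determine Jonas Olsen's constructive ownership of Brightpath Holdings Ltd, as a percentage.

59.7701%

By spousal attribution (R2), Jonas Olsen is treated as also owning Luis Iyer's interest in Summit Manufacturing Inc, giving 36% + 23% = 59%.
By spousal attribution (R2), Jonas Olsen is treated as also owning Luis Iyer's interest in Vantage Foods Inc, giving 34% + 48% = 82%.
Chain via Summit Manufacturing Inc. → Highfield Logistics SA (R3): 59% × 91% × 19% = 10.2011% of Brightpath Holdings Ltd.
Chain via Vantage Foods Inc. → Talon Ventures LLC (R3): 82% × 93% × 65% = 49.569% of Brightpath Holdings Ltd.
Aggregating (R1): 10.2011% + 49.569% = 59.7701%.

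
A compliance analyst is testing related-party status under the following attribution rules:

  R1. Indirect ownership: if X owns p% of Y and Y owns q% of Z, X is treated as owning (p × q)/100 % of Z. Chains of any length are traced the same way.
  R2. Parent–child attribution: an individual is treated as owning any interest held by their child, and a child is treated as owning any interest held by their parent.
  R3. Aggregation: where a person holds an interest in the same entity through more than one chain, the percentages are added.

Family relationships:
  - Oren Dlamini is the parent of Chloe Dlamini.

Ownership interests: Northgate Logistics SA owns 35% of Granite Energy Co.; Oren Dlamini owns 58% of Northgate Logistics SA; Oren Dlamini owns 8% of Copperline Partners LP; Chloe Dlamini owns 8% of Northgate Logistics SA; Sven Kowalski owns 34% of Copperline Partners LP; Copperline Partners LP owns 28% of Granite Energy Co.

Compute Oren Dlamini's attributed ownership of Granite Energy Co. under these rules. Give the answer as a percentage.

By parent–child attribution (R2), Oren Dlamini is treated as also owning Chloe Dlamini's interest in Northgate Logistics SA, giving 58% + 8% = 66%.
Chain via Northgate Logistics SA (R1): 66% × 35% = 23.1% of Granite Energy Co.
Chain via Copperline Partners LP (R1): 8% × 28% = 2.24% of Granite Energy Co.
Aggregating (R3): 23.1% + 2.24% = 25.34%.

25.34%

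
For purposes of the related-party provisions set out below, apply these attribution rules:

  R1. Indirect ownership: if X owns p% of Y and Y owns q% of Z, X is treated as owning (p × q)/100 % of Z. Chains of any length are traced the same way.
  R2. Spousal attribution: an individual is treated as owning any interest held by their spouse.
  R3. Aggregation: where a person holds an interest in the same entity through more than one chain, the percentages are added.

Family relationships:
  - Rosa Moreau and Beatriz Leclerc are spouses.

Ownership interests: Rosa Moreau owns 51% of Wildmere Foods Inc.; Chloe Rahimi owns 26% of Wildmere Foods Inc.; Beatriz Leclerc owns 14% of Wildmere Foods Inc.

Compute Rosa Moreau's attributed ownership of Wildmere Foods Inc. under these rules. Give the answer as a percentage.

65%

By spousal attribution (R2), Rosa Moreau is treated as also owning Beatriz Leclerc's interest in Wildmere Foods Inc, giving 51% + 14% = 65%.
Direct interest in Wildmere Foods Inc: 65%.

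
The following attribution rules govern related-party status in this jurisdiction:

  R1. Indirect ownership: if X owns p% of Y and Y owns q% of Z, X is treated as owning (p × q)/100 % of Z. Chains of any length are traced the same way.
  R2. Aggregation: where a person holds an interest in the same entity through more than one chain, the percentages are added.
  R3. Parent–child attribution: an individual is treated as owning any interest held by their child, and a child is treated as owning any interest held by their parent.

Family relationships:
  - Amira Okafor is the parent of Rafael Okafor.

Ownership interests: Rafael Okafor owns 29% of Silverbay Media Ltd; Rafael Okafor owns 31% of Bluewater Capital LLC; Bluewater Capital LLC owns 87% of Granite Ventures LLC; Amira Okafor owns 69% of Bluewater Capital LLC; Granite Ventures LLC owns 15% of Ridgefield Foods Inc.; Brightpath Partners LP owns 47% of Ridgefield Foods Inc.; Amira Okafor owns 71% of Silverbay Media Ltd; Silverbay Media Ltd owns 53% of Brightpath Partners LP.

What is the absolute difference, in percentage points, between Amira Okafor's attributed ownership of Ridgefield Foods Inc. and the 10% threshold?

27.96

By parent–child attribution (R3), Amira Okafor is treated as also owning Rafael Okafor's interest in Silverbay Media Ltd, giving 71% + 29% = 100%.
By parent–child attribution (R3), Amira Okafor is treated as also owning Rafael Okafor's interest in Bluewater Capital LLC, giving 69% + 31% = 100%.
Chain via Silverbay Media Ltd → Brightpath Partners LP (R1): 100% × 53% × 47% = 24.91% of Ridgefield Foods Inc.
Chain via Bluewater Capital LLC → Granite Ventures LLC (R1): 100% × 87% × 15% = 13.05% of Ridgefield Foods Inc.
Aggregating (R2): 24.91% + 13.05% = 37.96%.
37.96% exceeds the 10% threshold by 27.96 percentage points.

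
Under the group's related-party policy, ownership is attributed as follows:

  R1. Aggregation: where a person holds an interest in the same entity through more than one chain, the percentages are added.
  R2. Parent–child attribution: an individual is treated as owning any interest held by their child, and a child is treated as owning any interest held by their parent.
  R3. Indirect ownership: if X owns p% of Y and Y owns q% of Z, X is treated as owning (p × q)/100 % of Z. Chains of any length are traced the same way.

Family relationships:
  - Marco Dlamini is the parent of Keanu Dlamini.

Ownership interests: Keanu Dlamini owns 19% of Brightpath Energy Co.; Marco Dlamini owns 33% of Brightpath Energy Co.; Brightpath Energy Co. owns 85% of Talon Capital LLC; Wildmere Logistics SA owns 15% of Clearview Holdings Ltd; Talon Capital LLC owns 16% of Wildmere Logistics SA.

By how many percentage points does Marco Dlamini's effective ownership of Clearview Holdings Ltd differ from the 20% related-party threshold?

18.9392

By parent–child attribution (R2), Marco Dlamini is treated as also owning Keanu Dlamini's interest in Brightpath Energy Co, giving 33% + 19% = 52%.
Chain via Brightpath Energy Co. → Talon Capital LLC → Wildmere Logistics SA (R3): 52% × 85% × 16% × 15% = 1.0608% of Clearview Holdings Ltd.
1.0608% falls short of the 20% threshold by 18.9392 percentage points.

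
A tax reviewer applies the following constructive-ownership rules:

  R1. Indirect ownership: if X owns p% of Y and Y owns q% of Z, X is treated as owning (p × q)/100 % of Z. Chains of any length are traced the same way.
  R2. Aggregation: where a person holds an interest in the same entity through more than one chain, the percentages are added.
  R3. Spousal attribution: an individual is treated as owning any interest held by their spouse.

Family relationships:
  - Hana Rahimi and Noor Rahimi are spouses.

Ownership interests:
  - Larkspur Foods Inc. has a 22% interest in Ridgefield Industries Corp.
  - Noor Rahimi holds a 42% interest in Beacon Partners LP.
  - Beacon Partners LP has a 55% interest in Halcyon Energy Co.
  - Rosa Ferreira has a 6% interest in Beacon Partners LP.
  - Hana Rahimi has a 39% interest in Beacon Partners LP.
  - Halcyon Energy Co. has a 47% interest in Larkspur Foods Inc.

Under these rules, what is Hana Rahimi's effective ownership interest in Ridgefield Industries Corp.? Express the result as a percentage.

By spousal attribution (R3), Hana Rahimi is treated as also owning Noor Rahimi's interest in Beacon Partners LP, giving 39% + 42% = 81%.
Chain via Beacon Partners LP → Halcyon Energy Co. → Larkspur Foods Inc. (R1): 81% × 55% × 47% × 22% = 4.60647% of Ridgefield Industries Corp.

4.60647%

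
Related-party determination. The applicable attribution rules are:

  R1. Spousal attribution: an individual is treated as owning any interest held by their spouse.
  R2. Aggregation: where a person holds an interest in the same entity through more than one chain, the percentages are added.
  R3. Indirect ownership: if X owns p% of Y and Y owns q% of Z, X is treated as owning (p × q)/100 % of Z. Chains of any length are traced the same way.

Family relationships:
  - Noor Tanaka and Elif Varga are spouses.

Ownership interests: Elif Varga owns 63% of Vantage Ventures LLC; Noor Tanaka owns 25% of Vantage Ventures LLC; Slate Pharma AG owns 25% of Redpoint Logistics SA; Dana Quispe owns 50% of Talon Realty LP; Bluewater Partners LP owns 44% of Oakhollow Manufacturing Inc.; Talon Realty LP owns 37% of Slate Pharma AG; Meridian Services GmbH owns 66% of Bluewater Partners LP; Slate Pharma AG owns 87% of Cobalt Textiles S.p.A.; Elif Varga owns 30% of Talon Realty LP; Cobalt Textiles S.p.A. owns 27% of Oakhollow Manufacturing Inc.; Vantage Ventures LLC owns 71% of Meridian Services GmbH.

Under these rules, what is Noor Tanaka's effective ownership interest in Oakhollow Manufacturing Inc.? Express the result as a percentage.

By spousal attribution (R1), Noor Tanaka is treated as also owning Elif Varga's interest in Vantage Ventures LLC, giving 25% + 63% = 88%.
By spousal attribution (R1), Noor Tanaka is treated as owning Elif Varga's 30% interest in Talon Realty LP.
Chain via Vantage Ventures LLC → Meridian Services GmbH → Bluewater Partners LP (R3): 88% × 71% × 66% × 44% = 18.144192% of Oakhollow Manufacturing Inc.
Chain via Talon Realty LP → Slate Pharma AG → Cobalt Textiles S.p.A. (R3): 30% × 37% × 87% × 27% = 2.60739% of Oakhollow Manufacturing Inc.
Aggregating (R2): 18.144192% + 2.60739% = 20.751582%.

20.751582%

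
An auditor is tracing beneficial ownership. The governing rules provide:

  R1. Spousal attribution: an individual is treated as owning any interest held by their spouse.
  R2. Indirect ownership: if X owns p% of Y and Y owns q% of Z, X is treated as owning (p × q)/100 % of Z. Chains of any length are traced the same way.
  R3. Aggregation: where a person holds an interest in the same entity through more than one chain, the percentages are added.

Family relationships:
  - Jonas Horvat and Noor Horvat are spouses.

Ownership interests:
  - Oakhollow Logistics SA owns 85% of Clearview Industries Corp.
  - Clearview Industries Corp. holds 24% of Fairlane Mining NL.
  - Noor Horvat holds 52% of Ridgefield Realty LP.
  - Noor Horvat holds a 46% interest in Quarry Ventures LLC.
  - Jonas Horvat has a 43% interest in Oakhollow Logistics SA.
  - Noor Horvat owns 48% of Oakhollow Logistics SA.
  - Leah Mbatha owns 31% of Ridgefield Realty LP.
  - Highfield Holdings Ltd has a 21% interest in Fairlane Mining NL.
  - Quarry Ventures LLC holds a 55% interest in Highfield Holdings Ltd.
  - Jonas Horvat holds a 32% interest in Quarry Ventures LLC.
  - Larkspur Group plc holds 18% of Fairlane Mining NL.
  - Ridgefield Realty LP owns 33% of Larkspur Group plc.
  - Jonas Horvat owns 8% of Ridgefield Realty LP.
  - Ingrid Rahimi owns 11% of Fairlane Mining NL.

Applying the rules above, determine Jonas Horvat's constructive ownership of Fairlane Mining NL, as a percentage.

31.137%

By spousal attribution (R1), Jonas Horvat is treated as also owning Noor Horvat's interest in Quarry Ventures LLC, giving 32% + 46% = 78%.
By spousal attribution (R1), Jonas Horvat is treated as also owning Noor Horvat's interest in Oakhollow Logistics SA, giving 43% + 48% = 91%.
By spousal attribution (R1), Jonas Horvat is treated as also owning Noor Horvat's interest in Ridgefield Realty LP, giving 8% + 52% = 60%.
Chain via Quarry Ventures LLC → Highfield Holdings Ltd (R2): 78% × 55% × 21% = 9.009% of Fairlane Mining NL.
Chain via Oakhollow Logistics SA → Clearview Industries Corp. (R2): 91% × 85% × 24% = 18.564% of Fairlane Mining NL.
Chain via Ridgefield Realty LP → Larkspur Group plc (R2): 60% × 33% × 18% = 3.564% of Fairlane Mining NL.
Aggregating (R3): 9.009% + 18.564% + 3.564% = 31.137%.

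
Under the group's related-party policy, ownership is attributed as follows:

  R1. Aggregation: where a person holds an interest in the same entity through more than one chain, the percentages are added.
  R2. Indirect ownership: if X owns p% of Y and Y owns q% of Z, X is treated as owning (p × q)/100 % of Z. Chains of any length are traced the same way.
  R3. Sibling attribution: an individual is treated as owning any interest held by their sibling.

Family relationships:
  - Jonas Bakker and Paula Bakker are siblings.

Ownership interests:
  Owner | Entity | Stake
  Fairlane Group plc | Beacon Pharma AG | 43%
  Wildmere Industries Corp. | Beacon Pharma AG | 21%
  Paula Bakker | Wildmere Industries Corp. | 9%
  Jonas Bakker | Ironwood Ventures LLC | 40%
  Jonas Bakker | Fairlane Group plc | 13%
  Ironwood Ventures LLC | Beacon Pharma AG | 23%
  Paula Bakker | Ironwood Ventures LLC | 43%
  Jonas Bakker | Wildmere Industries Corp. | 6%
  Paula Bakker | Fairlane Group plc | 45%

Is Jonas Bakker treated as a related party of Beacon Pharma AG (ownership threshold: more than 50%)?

No

By sibling attribution (R3), Jonas Bakker is treated as also owning Paula Bakker's interest in Wildmere Industries Corp, giving 6% + 9% = 15%.
By sibling attribution (R3), Jonas Bakker is treated as also owning Paula Bakker's interest in Ironwood Ventures LLC, giving 40% + 43% = 83%.
By sibling attribution (R3), Jonas Bakker is treated as also owning Paula Bakker's interest in Fairlane Group plc, giving 13% + 45% = 58%.
Chain via Wildmere Industries Corp. (R2): 15% × 21% = 3.15% of Beacon Pharma AG.
Chain via Ironwood Ventures LLC (R2): 83% × 23% = 19.09% of Beacon Pharma AG.
Chain via Fairlane Group plc (R2): 58% × 43% = 24.94% of Beacon Pharma AG.
Aggregating (R1): 3.15% + 19.09% + 24.94% = 47.18%.
47.18% does not exceed the 50% threshold, so Jonas is not a related party to Beacon Pharma AG.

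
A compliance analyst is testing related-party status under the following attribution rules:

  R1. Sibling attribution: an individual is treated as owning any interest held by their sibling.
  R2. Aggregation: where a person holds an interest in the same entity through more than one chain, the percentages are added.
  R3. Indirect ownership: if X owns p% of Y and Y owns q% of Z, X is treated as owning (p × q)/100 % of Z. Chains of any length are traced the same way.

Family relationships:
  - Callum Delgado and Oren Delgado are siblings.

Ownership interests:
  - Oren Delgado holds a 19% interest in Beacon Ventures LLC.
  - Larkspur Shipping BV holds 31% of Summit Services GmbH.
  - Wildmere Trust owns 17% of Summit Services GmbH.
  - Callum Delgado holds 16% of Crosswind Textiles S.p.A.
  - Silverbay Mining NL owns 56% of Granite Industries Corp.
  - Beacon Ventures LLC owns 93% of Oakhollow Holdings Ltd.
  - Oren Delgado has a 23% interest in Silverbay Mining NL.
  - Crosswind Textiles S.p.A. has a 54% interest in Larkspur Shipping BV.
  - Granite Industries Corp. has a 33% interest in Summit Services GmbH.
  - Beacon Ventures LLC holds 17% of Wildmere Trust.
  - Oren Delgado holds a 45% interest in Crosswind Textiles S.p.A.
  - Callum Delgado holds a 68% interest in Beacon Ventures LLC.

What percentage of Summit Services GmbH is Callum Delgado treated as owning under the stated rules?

16.9761%

By sibling attribution (R1), Callum Delgado is treated as also owning Oren Delgado's interest in Crosswind Textiles S.p.A, giving 16% + 45% = 61%.
By sibling attribution (R1), Callum Delgado is treated as also owning Oren Delgado's interest in Beacon Ventures LLC, giving 68% + 19% = 87%.
By sibling attribution (R1), Callum Delgado is treated as owning Oren Delgado's 23% interest in Silverbay Mining NL.
Chain via Crosswind Textiles S.p.A. → Larkspur Shipping BV (R3): 61% × 54% × 31% = 10.2114% of Summit Services GmbH.
Chain via Beacon Ventures LLC → Wildmere Trust (R3): 87% × 17% × 17% = 2.5143% of Summit Services GmbH.
Chain via Silverbay Mining NL → Granite Industries Corp. (R3): 23% × 56% × 33% = 4.2504% of Summit Services GmbH.
Aggregating (R2): 10.2114% + 2.5143% + 4.2504% = 16.9761%.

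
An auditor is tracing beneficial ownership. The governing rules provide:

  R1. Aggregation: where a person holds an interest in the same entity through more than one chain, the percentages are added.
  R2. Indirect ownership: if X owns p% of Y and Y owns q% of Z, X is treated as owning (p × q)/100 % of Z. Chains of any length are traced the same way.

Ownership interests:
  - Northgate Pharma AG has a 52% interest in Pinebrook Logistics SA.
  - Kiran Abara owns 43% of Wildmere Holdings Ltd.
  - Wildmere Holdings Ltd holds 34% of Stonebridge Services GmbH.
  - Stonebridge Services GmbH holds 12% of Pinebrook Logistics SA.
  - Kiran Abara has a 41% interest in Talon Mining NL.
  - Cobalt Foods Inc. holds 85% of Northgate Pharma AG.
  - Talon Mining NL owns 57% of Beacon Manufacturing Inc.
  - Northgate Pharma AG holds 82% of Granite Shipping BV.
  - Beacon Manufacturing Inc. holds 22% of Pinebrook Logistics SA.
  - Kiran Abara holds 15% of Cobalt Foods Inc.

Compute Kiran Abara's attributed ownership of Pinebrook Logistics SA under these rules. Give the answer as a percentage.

Chain via Talon Mining NL → Beacon Manufacturing Inc. (R2): 41% × 57% × 22% = 5.1414% of Pinebrook Logistics SA.
Chain via Wildmere Holdings Ltd → Stonebridge Services GmbH (R2): 43% × 34% × 12% = 1.7544% of Pinebrook Logistics SA.
Chain via Cobalt Foods Inc. → Northgate Pharma AG (R2): 15% × 85% × 52% = 6.63% of Pinebrook Logistics SA.
Aggregating (R1): 5.1414% + 1.7544% + 6.63% = 13.5258%.

13.5258%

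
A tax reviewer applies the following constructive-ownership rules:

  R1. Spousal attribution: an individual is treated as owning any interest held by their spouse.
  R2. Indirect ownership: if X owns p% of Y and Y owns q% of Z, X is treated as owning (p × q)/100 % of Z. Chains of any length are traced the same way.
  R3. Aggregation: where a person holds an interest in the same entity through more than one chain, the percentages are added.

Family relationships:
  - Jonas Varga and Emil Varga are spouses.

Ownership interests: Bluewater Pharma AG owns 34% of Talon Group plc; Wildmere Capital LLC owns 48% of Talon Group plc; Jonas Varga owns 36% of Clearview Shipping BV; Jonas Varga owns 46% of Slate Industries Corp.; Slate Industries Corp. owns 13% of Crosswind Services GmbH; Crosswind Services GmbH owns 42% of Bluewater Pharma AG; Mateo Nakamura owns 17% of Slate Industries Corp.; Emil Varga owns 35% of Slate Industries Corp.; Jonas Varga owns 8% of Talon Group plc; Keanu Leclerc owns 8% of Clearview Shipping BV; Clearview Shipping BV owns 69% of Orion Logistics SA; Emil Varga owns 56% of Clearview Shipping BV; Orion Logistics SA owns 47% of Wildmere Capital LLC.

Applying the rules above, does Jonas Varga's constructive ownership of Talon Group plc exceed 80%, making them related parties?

By spousal attribution (R1), Jonas Varga is treated as also owning Emil Varga's interest in Clearview Shipping BV, giving 36% + 56% = 92%.
By spousal attribution (R1), Jonas Varga is treated as also owning Emil Varga's interest in Slate Industries Corp, giving 46% + 35% = 81%.
Chain via Clearview Shipping BV → Orion Logistics SA → Wildmere Capital LLC (R2): 92% × 69% × 47% × 48% = 14.321088% of Talon Group plc.
Chain via Slate Industries Corp. → Crosswind Services GmbH → Bluewater Pharma AG (R2): 81% × 13% × 42% × 34% = 1.503684% of Talon Group plc.
Direct interest in Talon Group plc: 8%.
Aggregating (R3): 14.321088% + 1.503684% + 8% = 23.824772%.
23.824772% does not exceed the 80% threshold, so Jonas is not a related party to Talon Group plc.

No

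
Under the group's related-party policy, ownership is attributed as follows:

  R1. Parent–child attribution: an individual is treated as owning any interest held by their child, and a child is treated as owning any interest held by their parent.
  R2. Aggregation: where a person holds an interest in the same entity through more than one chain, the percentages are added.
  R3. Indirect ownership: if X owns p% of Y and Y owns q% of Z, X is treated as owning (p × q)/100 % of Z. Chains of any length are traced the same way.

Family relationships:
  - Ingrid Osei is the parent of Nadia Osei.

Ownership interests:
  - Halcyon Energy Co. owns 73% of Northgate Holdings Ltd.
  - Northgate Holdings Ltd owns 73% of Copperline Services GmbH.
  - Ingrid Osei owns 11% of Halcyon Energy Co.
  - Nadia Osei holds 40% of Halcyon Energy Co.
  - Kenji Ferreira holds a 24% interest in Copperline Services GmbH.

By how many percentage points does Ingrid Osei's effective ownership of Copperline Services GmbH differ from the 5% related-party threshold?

By parent–child attribution (R1), Ingrid Osei is treated as also owning Nadia Osei's interest in Halcyon Energy Co, giving 11% + 40% = 51%.
Chain via Halcyon Energy Co. → Northgate Holdings Ltd (R3): 51% × 73% × 73% = 27.1779% of Copperline Services GmbH.
27.1779% exceeds the 5% threshold by 22.1779 percentage points.

22.1779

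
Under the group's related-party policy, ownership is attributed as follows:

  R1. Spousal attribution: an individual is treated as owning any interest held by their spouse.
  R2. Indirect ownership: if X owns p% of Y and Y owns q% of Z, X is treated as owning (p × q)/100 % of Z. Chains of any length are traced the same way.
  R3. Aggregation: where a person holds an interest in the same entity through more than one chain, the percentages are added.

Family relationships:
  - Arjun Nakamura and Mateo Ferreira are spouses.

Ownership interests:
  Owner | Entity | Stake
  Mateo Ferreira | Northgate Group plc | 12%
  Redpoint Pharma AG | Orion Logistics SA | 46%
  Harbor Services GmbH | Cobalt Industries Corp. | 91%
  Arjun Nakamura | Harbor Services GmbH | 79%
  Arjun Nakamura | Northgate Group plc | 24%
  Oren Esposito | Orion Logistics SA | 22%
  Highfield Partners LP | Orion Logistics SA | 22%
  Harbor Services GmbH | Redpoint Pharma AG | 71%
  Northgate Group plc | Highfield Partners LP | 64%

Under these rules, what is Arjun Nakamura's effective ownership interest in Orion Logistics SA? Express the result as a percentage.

30.8702%

By spousal attribution (R1), Arjun Nakamura is treated as also owning Mateo Ferreira's interest in Northgate Group plc, giving 24% + 12% = 36%.
Chain via Harbor Services GmbH → Redpoint Pharma AG (R2): 79% × 71% × 46% = 25.8014% of Orion Logistics SA.
Chain via Northgate Group plc → Highfield Partners LP (R2): 36% × 64% × 22% = 5.0688% of Orion Logistics SA.
Aggregating (R3): 25.8014% + 5.0688% = 30.8702%.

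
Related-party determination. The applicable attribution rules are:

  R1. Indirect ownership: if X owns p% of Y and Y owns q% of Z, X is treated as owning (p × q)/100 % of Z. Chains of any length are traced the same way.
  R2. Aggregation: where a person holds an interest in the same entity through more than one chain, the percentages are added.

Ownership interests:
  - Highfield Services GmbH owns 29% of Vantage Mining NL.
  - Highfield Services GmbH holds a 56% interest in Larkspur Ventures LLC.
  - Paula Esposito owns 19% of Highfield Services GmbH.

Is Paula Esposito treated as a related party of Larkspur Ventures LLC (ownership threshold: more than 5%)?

Yes

Chain via Highfield Services GmbH (R1): 19% × 56% = 10.64% of Larkspur Ventures LLC.
10.64% exceeds the 5% threshold, so Paula is a related party to Larkspur Ventures LLC.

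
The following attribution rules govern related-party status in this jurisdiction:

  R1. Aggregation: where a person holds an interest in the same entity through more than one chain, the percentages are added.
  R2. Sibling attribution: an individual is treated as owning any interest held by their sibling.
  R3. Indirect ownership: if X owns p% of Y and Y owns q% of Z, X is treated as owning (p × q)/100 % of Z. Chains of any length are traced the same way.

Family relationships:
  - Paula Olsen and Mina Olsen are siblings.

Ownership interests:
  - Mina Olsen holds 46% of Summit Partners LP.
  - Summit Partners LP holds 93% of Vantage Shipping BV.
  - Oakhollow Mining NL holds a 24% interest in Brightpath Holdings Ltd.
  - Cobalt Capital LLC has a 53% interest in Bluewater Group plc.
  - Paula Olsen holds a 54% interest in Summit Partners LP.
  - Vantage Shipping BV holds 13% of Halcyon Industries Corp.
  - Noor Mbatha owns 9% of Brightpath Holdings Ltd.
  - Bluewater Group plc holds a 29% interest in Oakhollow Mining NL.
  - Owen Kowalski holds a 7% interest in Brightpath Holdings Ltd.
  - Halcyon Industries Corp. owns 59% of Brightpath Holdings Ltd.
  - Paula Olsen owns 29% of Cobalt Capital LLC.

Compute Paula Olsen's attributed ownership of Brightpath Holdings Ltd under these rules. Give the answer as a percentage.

8.202852%

By sibling attribution (R2), Paula Olsen is treated as also owning Mina Olsen's interest in Summit Partners LP, giving 54% + 46% = 100%.
Chain via Summit Partners LP → Vantage Shipping BV → Halcyon Industries Corp. (R3): 100% × 93% × 13% × 59% = 7.1331% of Brightpath Holdings Ltd.
Chain via Cobalt Capital LLC → Bluewater Group plc → Oakhollow Mining NL (R3): 29% × 53% × 29% × 24% = 1.069752% of Brightpath Holdings Ltd.
Aggregating (R1): 7.1331% + 1.069752% = 8.202852%.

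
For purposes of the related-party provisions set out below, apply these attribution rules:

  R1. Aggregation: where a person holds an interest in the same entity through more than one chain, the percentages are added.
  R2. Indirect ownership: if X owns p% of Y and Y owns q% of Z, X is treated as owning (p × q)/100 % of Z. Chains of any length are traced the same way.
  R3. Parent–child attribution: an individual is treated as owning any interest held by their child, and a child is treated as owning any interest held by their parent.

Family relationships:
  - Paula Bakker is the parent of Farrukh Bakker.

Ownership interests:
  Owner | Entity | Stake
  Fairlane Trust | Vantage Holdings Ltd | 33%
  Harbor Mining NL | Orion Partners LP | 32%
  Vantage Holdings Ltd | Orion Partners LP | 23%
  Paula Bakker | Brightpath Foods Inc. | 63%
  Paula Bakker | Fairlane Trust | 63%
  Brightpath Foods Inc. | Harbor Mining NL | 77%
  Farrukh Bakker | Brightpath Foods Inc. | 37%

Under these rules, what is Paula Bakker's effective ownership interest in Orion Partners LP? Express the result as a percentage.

By parent–child attribution (R3), Paula Bakker is treated as also owning Farrukh Bakker's interest in Brightpath Foods Inc, giving 63% + 37% = 100%.
Chain via Brightpath Foods Inc. → Harbor Mining NL (R2): 100% × 77% × 32% = 24.64% of Orion Partners LP.
Chain via Fairlane Trust → Vantage Holdings Ltd (R2): 63% × 33% × 23% = 4.7817% of Orion Partners LP.
Aggregating (R1): 24.64% + 4.7817% = 29.4217%.

29.4217%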